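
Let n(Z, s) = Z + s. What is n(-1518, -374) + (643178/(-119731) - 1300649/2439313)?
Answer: -32606163559377/17180081459 ≈ -1897.9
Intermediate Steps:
n(-1518, -374) + (643178/(-119731) - 1300649/2439313) = (-1518 - 374) + (643178/(-119731) - 1300649/2439313) = -1892 + (643178*(-1/119731) - 1300649*1/2439313) = -1892 + (-37834/7043 - 1300649/2439313) = -1892 - 101449438949/17180081459 = -32606163559377/17180081459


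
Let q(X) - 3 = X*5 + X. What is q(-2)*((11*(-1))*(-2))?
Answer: -198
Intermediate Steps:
q(X) = 3 + 6*X (q(X) = 3 + (X*5 + X) = 3 + (5*X + X) = 3 + 6*X)
q(-2)*((11*(-1))*(-2)) = (3 + 6*(-2))*((11*(-1))*(-2)) = (3 - 12)*(-11*(-2)) = -9*22 = -198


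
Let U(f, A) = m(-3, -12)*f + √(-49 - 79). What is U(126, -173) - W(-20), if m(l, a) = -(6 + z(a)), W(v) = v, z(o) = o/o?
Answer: -862 + 8*I*√2 ≈ -862.0 + 11.314*I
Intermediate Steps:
z(o) = 1
m(l, a) = -7 (m(l, a) = -(6 + 1) = -1*7 = -7)
U(f, A) = -7*f + 8*I*√2 (U(f, A) = -7*f + √(-49 - 79) = -7*f + √(-128) = -7*f + 8*I*√2)
U(126, -173) - W(-20) = (-7*126 + 8*I*√2) - 1*(-20) = (-882 + 8*I*√2) + 20 = -862 + 8*I*√2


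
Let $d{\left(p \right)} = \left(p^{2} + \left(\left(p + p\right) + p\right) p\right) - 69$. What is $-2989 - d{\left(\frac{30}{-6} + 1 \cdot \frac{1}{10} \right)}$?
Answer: $- \frac{75401}{25} \approx -3016.0$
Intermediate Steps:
$d{\left(p \right)} = -69 + 4 p^{2}$ ($d{\left(p \right)} = \left(p^{2} + \left(2 p + p\right) p\right) - 69 = \left(p^{2} + 3 p p\right) - 69 = \left(p^{2} + 3 p^{2}\right) - 69 = 4 p^{2} - 69 = -69 + 4 p^{2}$)
$-2989 - d{\left(\frac{30}{-6} + 1 \cdot \frac{1}{10} \right)} = -2989 - \left(-69 + 4 \left(\frac{30}{-6} + 1 \cdot \frac{1}{10}\right)^{2}\right) = -2989 - \left(-69 + 4 \left(30 \left(- \frac{1}{6}\right) + 1 \cdot \frac{1}{10}\right)^{2}\right) = -2989 - \left(-69 + 4 \left(-5 + \frac{1}{10}\right)^{2}\right) = -2989 - \left(-69 + 4 \left(- \frac{49}{10}\right)^{2}\right) = -2989 - \left(-69 + 4 \cdot \frac{2401}{100}\right) = -2989 - \left(-69 + \frac{2401}{25}\right) = -2989 - \frac{676}{25} = - \frac{75401}{25}$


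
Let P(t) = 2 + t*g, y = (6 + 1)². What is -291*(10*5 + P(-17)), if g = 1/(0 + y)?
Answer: -736521/49 ≈ -15031.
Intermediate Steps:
y = 49 (y = 7² = 49)
g = 1/49 (g = 1/(0 + 49) = 1/49 ≈ 0.020408)
P(t) = 2 + t/49 (P(t) = 2 + t*(1/49) = 2 + t/49)
-291*(10*5 + P(-17)) = -291*(10*5 + (2 + (1/49)*(-17))) = -291*(50 + (2 - 17/49)) = -291*(50 + 81/49) = -291*2531/49 = -736521/49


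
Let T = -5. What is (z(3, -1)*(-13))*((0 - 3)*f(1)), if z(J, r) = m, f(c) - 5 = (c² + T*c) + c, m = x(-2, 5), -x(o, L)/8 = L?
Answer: -3120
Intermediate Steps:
x(o, L) = -8*L
m = -40 (m = -8*5 = -40)
f(c) = 5 + c² - 4*c (f(c) = 5 + ((c² - 5*c) + c) = 5 + (c² - 4*c) = 5 + c² - 4*c)
z(J, r) = -40
(z(3, -1)*(-13))*((0 - 3)*f(1)) = (-40*(-13))*((0 - 3)*(5 + 1² - 4*1)) = 520*(-3*(5 + 1 - 4)) = 520*(-3*2) = 520*(-6) = -3120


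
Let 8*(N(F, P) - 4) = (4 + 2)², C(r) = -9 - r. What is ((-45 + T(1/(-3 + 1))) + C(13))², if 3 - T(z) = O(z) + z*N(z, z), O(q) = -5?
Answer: 47961/16 ≈ 2997.6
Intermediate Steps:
N(F, P) = 17/2 (N(F, P) = 4 + (4 + 2)²/8 = 4 + (⅛)*6² = 4 + (⅛)*36 = 4 + 9/2 = 17/2)
T(z) = 8 - 17*z/2 (T(z) = 3 - (-5 + z*(17/2)) = 3 - (-5 + 17*z/2) = 3 + (5 - 17*z/2) = 8 - 17*z/2)
((-45 + T(1/(-3 + 1))) + C(13))² = ((-45 + (8 - 17/(2*(-3 + 1)))) + (-9 - 1*13))² = ((-45 + (8 - 17/2/(-2))) + (-9 - 13))² = ((-45 + (8 - 17/2*(-½))) - 22)² = ((-45 + (8 + 17/4)) - 22)² = ((-45 + 49/4) - 22)² = (-131/4 - 22)² = (-219/4)² = 47961/16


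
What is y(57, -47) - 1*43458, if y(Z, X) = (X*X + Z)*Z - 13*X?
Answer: 86315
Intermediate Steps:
y(Z, X) = -13*X + Z*(Z + X²) (y(Z, X) = (X² + Z)*Z - 13*X = (Z + X²)*Z - 13*X = Z*(Z + X²) - 13*X = -13*X + Z*(Z + X²))
y(57, -47) - 1*43458 = (57² - 13*(-47) + 57*(-47)²) - 1*43458 = (3249 + 611 + 57*2209) - 43458 = (3249 + 611 + 125913) - 43458 = 129773 - 43458 = 86315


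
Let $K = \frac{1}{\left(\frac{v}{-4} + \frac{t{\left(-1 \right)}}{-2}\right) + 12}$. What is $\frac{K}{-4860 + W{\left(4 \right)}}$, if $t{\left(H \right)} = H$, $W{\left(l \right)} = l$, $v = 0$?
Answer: $- \frac{1}{60700} \approx -1.6474 \cdot 10^{-5}$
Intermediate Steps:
$K = \frac{2}{25}$ ($K = \frac{1}{\left(\frac{0}{-4} - \frac{1}{-2}\right) + 12} = \frac{1}{\left(0 \left(- \frac{1}{4}\right) - - \frac{1}{2}\right) + 12} = \frac{1}{\left(0 + \frac{1}{2}\right) + 12} = \frac{1}{\frac{1}{2} + 12} = \frac{1}{\frac{25}{2}} = \frac{2}{25} \approx 0.08$)
$\frac{K}{-4860 + W{\left(4 \right)}} = \frac{2}{25 \left(-4860 + 4\right)} = \frac{2}{25 \left(-4856\right)} = \frac{2}{25} \left(- \frac{1}{4856}\right) = - \frac{1}{60700}$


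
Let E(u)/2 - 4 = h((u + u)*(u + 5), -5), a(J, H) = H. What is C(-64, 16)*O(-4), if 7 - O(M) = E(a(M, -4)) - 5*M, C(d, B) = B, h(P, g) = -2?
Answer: -272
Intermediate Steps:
E(u) = 4 (E(u) = 8 + 2*(-2) = 8 - 4 = 4)
O(M) = 3 + 5*M (O(M) = 7 - (4 - 5*M) = 7 + (-4 + 5*M) = 3 + 5*M)
C(-64, 16)*O(-4) = 16*(3 + 5*(-4)) = 16*(3 - 20) = 16*(-17) = -272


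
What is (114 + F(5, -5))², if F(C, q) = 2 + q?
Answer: 12321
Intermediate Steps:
(114 + F(5, -5))² = (114 + (2 - 5))² = (114 - 3)² = 111² = 12321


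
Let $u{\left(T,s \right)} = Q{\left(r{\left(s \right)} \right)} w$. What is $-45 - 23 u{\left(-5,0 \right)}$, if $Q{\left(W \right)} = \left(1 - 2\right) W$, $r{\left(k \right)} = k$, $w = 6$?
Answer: $-45$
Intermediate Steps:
$Q{\left(W \right)} = - W$
$u{\left(T,s \right)} = - 6 s$ ($u{\left(T,s \right)} = - s 6 = - 6 s$)
$-45 - 23 u{\left(-5,0 \right)} = -45 - 23 \left(\left(-6\right) 0\right) = -45 - 0 = -45 + 0 = -45$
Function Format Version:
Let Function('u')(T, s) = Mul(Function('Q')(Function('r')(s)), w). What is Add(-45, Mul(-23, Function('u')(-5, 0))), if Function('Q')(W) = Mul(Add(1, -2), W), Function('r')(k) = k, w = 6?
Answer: -45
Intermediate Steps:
Function('Q')(W) = Mul(-1, W)
Function('u')(T, s) = Mul(-6, s) (Function('u')(T, s) = Mul(Mul(-1, s), 6) = Mul(-6, s))
Add(-45, Mul(-23, Function('u')(-5, 0))) = Add(-45, Mul(-23, Mul(-6, 0))) = Add(-45, Mul(-23, 0)) = Add(-45, 0) = -45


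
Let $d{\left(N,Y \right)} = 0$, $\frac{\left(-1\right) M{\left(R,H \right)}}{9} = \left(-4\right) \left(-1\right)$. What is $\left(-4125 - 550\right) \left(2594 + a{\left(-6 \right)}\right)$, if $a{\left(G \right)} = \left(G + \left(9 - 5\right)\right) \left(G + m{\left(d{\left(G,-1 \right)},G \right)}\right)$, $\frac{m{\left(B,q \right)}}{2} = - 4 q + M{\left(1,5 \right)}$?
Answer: $-12407450$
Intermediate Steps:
$M{\left(R,H \right)} = -36$ ($M{\left(R,H \right)} = - 9 \left(\left(-4\right) \left(-1\right)\right) = \left(-9\right) 4 = -36$)
$m{\left(B,q \right)} = -72 - 8 q$ ($m{\left(B,q \right)} = 2 \left(- 4 q - 36\right) = 2 \left(-36 - 4 q\right) = -72 - 8 q$)
$a{\left(G \right)} = \left(-72 - 7 G\right) \left(4 + G\right)$ ($a{\left(G \right)} = \left(G + \left(9 - 5\right)\right) \left(G - \left(72 + 8 G\right)\right) = \left(G + 4\right) \left(-72 - 7 G\right) = \left(4 + G\right) \left(-72 - 7 G\right) = \left(-72 - 7 G\right) \left(4 + G\right)$)
$\left(-4125 - 550\right) \left(2594 + a{\left(-6 \right)}\right) = \left(-4125 - 550\right) \left(2594 - \left(-312 + 252\right)\right) = - 4675 \left(2594 - -60\right) = - 4675 \left(2594 + 60\right) = \left(-4675\right) 2654 = -12407450$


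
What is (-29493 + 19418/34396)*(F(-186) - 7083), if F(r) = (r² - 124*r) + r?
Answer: -25558864713855/17198 ≈ -1.4862e+9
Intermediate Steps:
F(r) = r² - 123*r
(-29493 + 19418/34396)*(F(-186) - 7083) = (-29493 + 19418/34396)*(-186*(-123 - 186) - 7083) = (-29493 + 19418*(1/34396))*(-186*(-309) - 7083) = (-29493 + 9709/17198)*(57474 - 7083) = -507210905/17198*50391 = -25558864713855/17198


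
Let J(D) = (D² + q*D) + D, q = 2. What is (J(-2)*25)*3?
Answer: -150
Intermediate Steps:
J(D) = D² + 3*D (J(D) = (D² + 2*D) + D = D² + 3*D)
(J(-2)*25)*3 = (-2*(3 - 2)*25)*3 = (-2*1*25)*3 = -2*25*3 = -50*3 = -150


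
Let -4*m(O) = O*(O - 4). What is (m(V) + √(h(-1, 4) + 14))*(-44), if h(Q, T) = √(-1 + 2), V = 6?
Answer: 132 - 44*√15 ≈ -38.411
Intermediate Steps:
h(Q, T) = 1 (h(Q, T) = √1 = 1)
m(O) = -O*(-4 + O)/4 (m(O) = -O*(O - 4)/4 = -O*(-4 + O)/4)
(m(V) + √(h(-1, 4) + 14))*(-44) = ((¼)*6*(4 - 1*6) + √(1 + 14))*(-44) = ((¼)*6*(4 - 6) + √15)*(-44) = ((¼)*6*(-2) + √15)*(-44) = (-3 + √15)*(-44) = 132 - 44*√15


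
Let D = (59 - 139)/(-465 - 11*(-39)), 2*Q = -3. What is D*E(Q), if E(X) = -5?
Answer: -100/9 ≈ -11.111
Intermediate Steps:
Q = -3/2 (Q = (½)*(-3) = -3/2 ≈ -1.5000)
D = 20/9 (D = -80/(-465 + 429) = -80/(-36) = -80*(-1/36) = 20/9 ≈ 2.2222)
D*E(Q) = (20/9)*(-5) = -100/9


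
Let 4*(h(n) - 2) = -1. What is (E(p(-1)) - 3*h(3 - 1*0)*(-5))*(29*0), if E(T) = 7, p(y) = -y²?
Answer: 0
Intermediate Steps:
h(n) = 7/4 (h(n) = 2 + (¼)*(-1) = 2 - ¼ = 7/4)
(E(p(-1)) - 3*h(3 - 1*0)*(-5))*(29*0) = (7 - 3*7/4*(-5))*(29*0) = (7 - 21/4*(-5))*0 = (7 + 105/4)*0 = (133/4)*0 = 0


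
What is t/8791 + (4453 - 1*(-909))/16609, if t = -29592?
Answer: -444356186/146009719 ≈ -3.0433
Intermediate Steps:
t/8791 + (4453 - 1*(-909))/16609 = -29592/8791 + (4453 - 1*(-909))/16609 = -29592*1/8791 + (4453 + 909)*(1/16609) = -29592/8791 + 5362*(1/16609) = -29592/8791 + 5362/16609 = -444356186/146009719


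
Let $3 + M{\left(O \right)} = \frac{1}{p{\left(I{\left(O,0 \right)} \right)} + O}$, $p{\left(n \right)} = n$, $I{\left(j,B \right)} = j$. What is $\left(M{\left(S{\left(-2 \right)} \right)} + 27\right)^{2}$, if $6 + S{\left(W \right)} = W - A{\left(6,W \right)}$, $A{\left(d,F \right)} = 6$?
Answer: $\frac{450241}{784} \approx 574.29$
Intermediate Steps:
$S{\left(W \right)} = -12 + W$ ($S{\left(W \right)} = -6 + \left(W - 6\right) = -6 + \left(-6 + W\right) = -12 + W$)
$M{\left(O \right)} = -3 + \frac{1}{2 O}$ ($M{\left(O \right)} = -3 + \frac{1}{O + O} = -3 + \frac{1}{2 O}$)
$\left(M{\left(S{\left(-2 \right)} \right)} + 27\right)^{2} = \left(\left(-3 + \frac{1}{2 \left(-12 - 2\right)}\right) + 27\right)^{2} = \left(\left(-3 + \frac{1}{2 \left(-14\right)}\right) + 27\right)^{2} = \left(\left(-3 + \frac{1}{2} \left(- \frac{1}{14}\right)\right) + 27\right)^{2} = \left(\left(-3 - \frac{1}{28}\right) + 27\right)^{2} = \left(- \frac{85}{28} + 27\right)^{2} = \left(\frac{671}{28}\right)^{2} = \frac{450241}{784}$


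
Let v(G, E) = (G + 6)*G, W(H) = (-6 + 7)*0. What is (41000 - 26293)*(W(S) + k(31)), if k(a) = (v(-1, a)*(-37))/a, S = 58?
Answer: 2720795/31 ≈ 87768.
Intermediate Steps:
W(H) = 0 (W(H) = 1*0 = 0)
v(G, E) = G*(6 + G) (v(G, E) = (6 + G)*G = G*(6 + G))
k(a) = 185/a (k(a) = (-(6 - 1)*(-37))/a = (-1*5*(-37))/a = (-5*(-37))/a = 185/a)
(41000 - 26293)*(W(S) + k(31)) = (41000 - 26293)*(0 + 185/31) = 14707*(0 + 185*(1/31)) = 14707*(0 + 185/31) = 14707*(185/31) = 2720795/31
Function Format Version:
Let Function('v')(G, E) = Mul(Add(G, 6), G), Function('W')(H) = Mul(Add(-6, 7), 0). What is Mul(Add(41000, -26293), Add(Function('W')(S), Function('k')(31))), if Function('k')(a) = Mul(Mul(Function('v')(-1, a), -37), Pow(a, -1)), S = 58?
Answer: Rational(2720795, 31) ≈ 87768.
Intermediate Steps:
Function('W')(H) = 0 (Function('W')(H) = Mul(1, 0) = 0)
Function('v')(G, E) = Mul(G, Add(6, G)) (Function('v')(G, E) = Mul(Add(6, G), G) = Mul(G, Add(6, G)))
Function('k')(a) = Mul(185, Pow(a, -1)) (Function('k')(a) = Mul(Mul(Mul(-1, Add(6, -1)), -37), Pow(a, -1)) = Mul(Mul(Mul(-1, 5), -37), Pow(a, -1)) = Mul(Mul(-5, -37), Pow(a, -1)) = Mul(185, Pow(a, -1)))
Mul(Add(41000, -26293), Add(Function('W')(S), Function('k')(31))) = Mul(Add(41000, -26293), Add(0, Mul(185, Pow(31, -1)))) = Mul(14707, Add(0, Mul(185, Rational(1, 31)))) = Mul(14707, Add(0, Rational(185, 31))) = Mul(14707, Rational(185, 31)) = Rational(2720795, 31)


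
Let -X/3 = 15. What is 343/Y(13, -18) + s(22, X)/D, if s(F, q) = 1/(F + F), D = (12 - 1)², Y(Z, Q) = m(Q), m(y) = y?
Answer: -913057/47916 ≈ -19.055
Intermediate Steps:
X = -45 (X = -3*15 = -45)
Y(Z, Q) = Q
D = 121 (D = 11² = 121)
s(F, q) = 1/(2*F)
343/Y(13, -18) + s(22, X)/D = 343/(-18) + ((½)/22)/121 = 343*(-1/18) + ((½)*(1/22))*(1/121) = -343/18 + (1/44)*(1/121) = -343/18 + 1/5324 = -913057/47916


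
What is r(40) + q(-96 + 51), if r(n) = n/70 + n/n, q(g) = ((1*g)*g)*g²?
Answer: 28704386/7 ≈ 4.1006e+6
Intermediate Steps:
q(g) = g⁴ (q(g) = (g*g)*g² = g²*g² = g⁴)
r(n) = 1 + n/70 (r(n) = n*(1/70) + 1 = n/70 + 1 = 1 + n/70)
r(40) + q(-96 + 51) = (1 + (1/70)*40) + (-96 + 51)⁴ = (1 + 4/7) + (-45)⁴ = 11/7 + 4100625 = 28704386/7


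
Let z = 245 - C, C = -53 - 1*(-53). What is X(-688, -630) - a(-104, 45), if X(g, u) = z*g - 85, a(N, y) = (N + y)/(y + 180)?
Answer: -37945066/225 ≈ -1.6864e+5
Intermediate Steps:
C = 0 (C = -53 + 53 = 0)
a(N, y) = (N + y)/(180 + y)
z = 245 (z = 245 - 1*0 = 245 + 0 = 245)
X(g, u) = -85 + 245*g (X(g, u) = 245*g - 85 = -85 + 245*g)
X(-688, -630) - a(-104, 45) = (-85 + 245*(-688)) - (-104 + 45)/(180 + 45) = (-85 - 168560) - (-59)/225 = -168645 - (-59)/225 = -168645 - 1*(-59/225) = -168645 + 59/225 = -37945066/225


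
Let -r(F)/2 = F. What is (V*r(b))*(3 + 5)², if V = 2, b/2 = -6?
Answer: 3072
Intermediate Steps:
b = -12 (b = 2*(-6) = -12)
r(F) = -2*F
(V*r(b))*(3 + 5)² = (2*(-2*(-12)))*(3 + 5)² = (2*24)*8² = 48*64 = 3072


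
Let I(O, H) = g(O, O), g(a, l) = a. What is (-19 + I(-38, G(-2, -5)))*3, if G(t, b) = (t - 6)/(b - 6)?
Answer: -171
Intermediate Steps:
G(t, b) = (-6 + t)/(-6 + b)
I(O, H) = O
(-19 + I(-38, G(-2, -5)))*3 = (-19 - 38)*3 = -57*3 = -171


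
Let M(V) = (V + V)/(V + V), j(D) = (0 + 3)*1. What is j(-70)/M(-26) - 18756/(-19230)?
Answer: 12741/3205 ≈ 3.9753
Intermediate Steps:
j(D) = 3 (j(D) = 3*1 = 3)
M(V) = 1 (M(V) = (2*V)/((2*V)) = (2*V)*(1/(2*V)) = 1)
j(-70)/M(-26) - 18756/(-19230) = 3/1 - 18756/(-19230) = 3*1 - 18756*(-1/19230) = 3 + 3126/3205 = 12741/3205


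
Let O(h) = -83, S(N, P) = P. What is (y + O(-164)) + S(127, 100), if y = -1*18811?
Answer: -18794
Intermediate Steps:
y = -18811
(y + O(-164)) + S(127, 100) = (-18811 - 83) + 100 = -18894 + 100 = -18794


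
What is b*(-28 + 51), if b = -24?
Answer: -552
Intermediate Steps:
b*(-28 + 51) = -24*(-28 + 51) = -24*23 = -552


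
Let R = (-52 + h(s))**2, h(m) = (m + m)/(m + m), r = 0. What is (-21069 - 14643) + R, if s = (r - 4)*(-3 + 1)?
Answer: -33111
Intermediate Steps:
s = 8 (s = (0 - 4)*(-3 + 1) = -4*(-2) = 8)
h(m) = 1 (h(m) = (2*m)/((2*m)) = (2*m)*(1/(2*m)) = 1)
R = 2601 (R = (-52 + 1)**2 = (-51)**2 = 2601)
(-21069 - 14643) + R = (-21069 - 14643) + 2601 = -35712 + 2601 = -33111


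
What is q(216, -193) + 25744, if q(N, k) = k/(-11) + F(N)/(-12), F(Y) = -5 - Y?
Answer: 3402955/132 ≈ 25780.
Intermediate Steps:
q(N, k) = 5/12 - k/11 + N/12 (q(N, k) = k/(-11) + (-5 - N)/(-12) = k*(-1/11) + (-5 - N)*(-1/12) = -k/11 + (5/12 + N/12) = 5/12 - k/11 + N/12)
q(216, -193) + 25744 = (5/12 - 1/11*(-193) + (1/12)*216) + 25744 = (5/12 + 193/11 + 18) + 25744 = 4747/132 + 25744 = 3402955/132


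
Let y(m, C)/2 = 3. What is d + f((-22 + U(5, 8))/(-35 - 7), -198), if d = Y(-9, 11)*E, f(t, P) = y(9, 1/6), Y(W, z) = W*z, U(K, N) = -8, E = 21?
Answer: -2073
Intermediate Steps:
y(m, C) = 6 (y(m, C) = 2*3 = 6)
f(t, P) = 6
d = -2079 (d = -9*11*21 = -99*21 = -2079)
d + f((-22 + U(5, 8))/(-35 - 7), -198) = -2079 + 6 = -2073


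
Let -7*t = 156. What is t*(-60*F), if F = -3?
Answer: -28080/7 ≈ -4011.4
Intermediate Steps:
t = -156/7 (t = -1/7*156 = -156/7 ≈ -22.286)
t*(-60*F) = -(-9360)*(-3)/7 = -156/7*180 = -28080/7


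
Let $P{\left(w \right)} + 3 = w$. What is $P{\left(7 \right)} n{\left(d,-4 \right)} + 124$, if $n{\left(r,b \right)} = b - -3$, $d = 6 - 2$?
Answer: $120$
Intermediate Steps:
$P{\left(w \right)} = -3 + w$
$d = 4$
$n{\left(r,b \right)} = 3 + b$ ($n{\left(r,b \right)} = b + 3 = 3 + b$)
$P{\left(7 \right)} n{\left(d,-4 \right)} + 124 = \left(-3 + 7\right) \left(3 - 4\right) + 124 = 4 \left(-1\right) + 124 = -4 + 124 = 120$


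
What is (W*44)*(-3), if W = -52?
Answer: 6864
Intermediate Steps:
(W*44)*(-3) = -52*44*(-3) = -2288*(-3) = 6864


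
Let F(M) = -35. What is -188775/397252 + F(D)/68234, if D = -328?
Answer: -6447388585/13553046484 ≈ -0.47572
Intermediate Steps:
-188775/397252 + F(D)/68234 = -188775/397252 - 35/68234 = -6447388585/13553046484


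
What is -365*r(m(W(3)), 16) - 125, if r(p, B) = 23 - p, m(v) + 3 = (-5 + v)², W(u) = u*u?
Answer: -3775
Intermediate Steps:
W(u) = u²
m(v) = -3 + (-5 + v)²
-365*r(m(W(3)), 16) - 125 = -365*(23 - (-3 + (-5 + 3²)²)) - 125 = -365*(23 - (-3 + (-5 + 9)²)) - 125 = -365*(23 - (-3 + 4²)) - 125 = -365*(23 - (-3 + 16)) - 125 = -365*(23 - 1*13) - 125 = -365*(23 - 13) - 125 = -365*10 - 125 = -3650 - 125 = -3775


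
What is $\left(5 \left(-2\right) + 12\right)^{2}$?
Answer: $4$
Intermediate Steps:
$\left(5 \left(-2\right) + 12\right)^{2} = \left(-10 + 12\right)^{2} = 2^{2} = 4$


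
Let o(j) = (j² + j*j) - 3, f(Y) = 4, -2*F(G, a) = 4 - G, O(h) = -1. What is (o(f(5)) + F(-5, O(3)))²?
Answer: 2401/4 ≈ 600.25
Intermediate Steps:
F(G, a) = -2 + G/2 (F(G, a) = -(4 - G)/2 = -2 + G/2)
o(j) = -3 + 2*j² (o(j) = (j² + j²) - 3 = 2*j² - 3 = -3 + 2*j²)
(o(f(5)) + F(-5, O(3)))² = ((-3 + 2*4²) + (-2 + (½)*(-5)))² = ((-3 + 2*16) + (-2 - 5/2))² = ((-3 + 32) - 9/2)² = (29 - 9/2)² = (49/2)² = 2401/4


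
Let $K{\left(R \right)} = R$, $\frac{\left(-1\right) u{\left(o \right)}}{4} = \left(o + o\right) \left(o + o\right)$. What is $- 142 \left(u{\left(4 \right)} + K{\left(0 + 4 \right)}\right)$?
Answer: $35784$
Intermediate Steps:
$u{\left(o \right)} = - 16 o^{2}$ ($u{\left(o \right)} = - 4 \left(o + o\right) \left(o + o\right) = - 4 \cdot 2 o 2 o = - 4 \cdot 4 o^{2} = - 16 o^{2}$)
$- 142 \left(u{\left(4 \right)} + K{\left(0 + 4 \right)}\right) = - 142 \left(- 16 \cdot 4^{2} + \left(0 + 4\right)\right) = - 142 \left(\left(-16\right) 16 + 4\right) = - 142 \left(-256 + 4\right) = \left(-142\right) \left(-252\right) = 35784$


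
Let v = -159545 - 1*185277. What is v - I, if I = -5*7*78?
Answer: -342092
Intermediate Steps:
v = -344822 (v = -159545 - 185277 = -344822)
I = -2730 (I = -35*78 = -2730)
v - I = -344822 - 1*(-2730) = -344822 + 2730 = -342092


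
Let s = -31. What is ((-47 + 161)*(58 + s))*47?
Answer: 144666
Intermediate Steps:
((-47 + 161)*(58 + s))*47 = ((-47 + 161)*(58 - 31))*47 = (114*27)*47 = 3078*47 = 144666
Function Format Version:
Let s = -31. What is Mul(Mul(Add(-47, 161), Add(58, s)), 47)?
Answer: 144666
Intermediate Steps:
Mul(Mul(Add(-47, 161), Add(58, s)), 47) = Mul(Mul(Add(-47, 161), Add(58, -31)), 47) = Mul(Mul(114, 27), 47) = Mul(3078, 47) = 144666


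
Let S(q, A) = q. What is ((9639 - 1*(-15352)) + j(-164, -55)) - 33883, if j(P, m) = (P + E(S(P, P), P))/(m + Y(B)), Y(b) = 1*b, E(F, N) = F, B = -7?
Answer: -275488/31 ≈ -8886.7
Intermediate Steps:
Y(b) = b
j(P, m) = 2*P/(-7 + m) (j(P, m) = (P + P)/(m - 7) = (2*P)/(-7 + m) = 2*P/(-7 + m))
((9639 - 1*(-15352)) + j(-164, -55)) - 33883 = ((9639 - 1*(-15352)) + 2*(-164)/(-7 - 55)) - 33883 = ((9639 + 15352) + 2*(-164)/(-62)) - 33883 = (24991 + 2*(-164)*(-1/62)) - 33883 = (24991 + 164/31) - 33883 = 774885/31 - 33883 = -275488/31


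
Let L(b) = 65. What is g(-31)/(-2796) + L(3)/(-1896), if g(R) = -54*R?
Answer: -279637/441768 ≈ -0.63300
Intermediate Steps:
g(-31)/(-2796) + L(3)/(-1896) = -54*(-31)/(-2796) + 65/(-1896) = 1674*(-1/2796) + 65*(-1/1896) = -279/466 - 65/1896 = -279637/441768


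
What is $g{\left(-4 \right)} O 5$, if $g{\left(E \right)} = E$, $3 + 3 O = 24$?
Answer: $-140$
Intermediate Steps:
$O = 7$ ($O = -1 + \frac{1}{3} \cdot 24 = -1 + 8 = 7$)
$g{\left(-4 \right)} O 5 = - 4 \cdot 7 \cdot 5 = \left(-4\right) 35 = -140$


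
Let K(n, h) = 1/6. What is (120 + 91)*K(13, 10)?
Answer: 211/6 ≈ 35.167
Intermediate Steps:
K(n, h) = 1/6
(120 + 91)*K(13, 10) = (120 + 91)*(1/6) = 211*(1/6) = 211/6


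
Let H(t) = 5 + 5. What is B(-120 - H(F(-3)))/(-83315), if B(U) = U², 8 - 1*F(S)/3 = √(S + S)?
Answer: -3380/16663 ≈ -0.20284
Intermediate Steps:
F(S) = 24 - 3*√2*√S (F(S) = 24 - 3*√(S + S) = 24 - 3*√2*√S)
H(t) = 10
B(-120 - H(F(-3)))/(-83315) = (-120 - 1*10)²/(-83315) = (-120 - 10)²*(-1/83315) = (-130)²*(-1/83315) = 16900*(-1/83315) = -3380/16663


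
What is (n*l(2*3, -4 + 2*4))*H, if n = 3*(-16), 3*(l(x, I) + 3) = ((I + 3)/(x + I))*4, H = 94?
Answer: 46624/5 ≈ 9324.8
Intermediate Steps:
l(x, I) = -3 + 4*(3 + I)/(3*(I + x)) (l(x, I) = -3 + (((I + 3)/(x + I))*4)/3 = -3 + (((3 + I)/(I + x))*4)/3 = -3 + (4*(3 + I)/(I + x))/3 = -3 + 4*(3 + I)/(3*(I + x)))
n = -48
(n*l(2*3, -4 + 2*4))*H = -48*(4 - 6*3 - 5*(-4 + 2*4)/3)/((-4 + 2*4) + 2*3)*94 = -48*(4 - 3*6 - 5*(-4 + 8)/3)/((-4 + 8) + 6)*94 = -48*(4 - 18 - 5/3*4)/(4 + 6)*94 = -48*(4 - 18 - 20/3)/10*94 = -24*(-62)/(5*3)*94 = -48*(-31/15)*94 = (496/5)*94 = 46624/5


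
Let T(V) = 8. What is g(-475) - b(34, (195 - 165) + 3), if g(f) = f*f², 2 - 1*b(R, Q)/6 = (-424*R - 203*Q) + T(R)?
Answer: -107298529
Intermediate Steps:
b(R, Q) = -36 + 1218*Q + 2544*R (b(R, Q) = 12 - 6*((-424*R - 203*Q) + 8) = 12 - 6*(8 - 424*R - 203*Q) = 12 + (-48 + 1218*Q + 2544*R) = -36 + 1218*Q + 2544*R)
g(f) = f³
g(-475) - b(34, (195 - 165) + 3) = (-475)³ - (-36 + 1218*((195 - 165) + 3) + 2544*34) = -107171875 - (-36 + 1218*(30 + 3) + 86496) = -107171875 - (-36 + 1218*33 + 86496) = -107171875 - (-36 + 40194 + 86496) = -107171875 - 1*126654 = -107171875 - 126654 = -107298529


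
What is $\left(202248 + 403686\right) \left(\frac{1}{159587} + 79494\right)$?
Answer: $\frac{7687005351481386}{159587} \approx 4.8168 \cdot 10^{10}$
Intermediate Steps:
$\left(202248 + 403686\right) \left(\frac{1}{159587} + 79494\right) = 605934 \left(\frac{1}{159587} + 79494\right) = 605934 \cdot \frac{12686208979}{159587} = \frac{7687005351481386}{159587}$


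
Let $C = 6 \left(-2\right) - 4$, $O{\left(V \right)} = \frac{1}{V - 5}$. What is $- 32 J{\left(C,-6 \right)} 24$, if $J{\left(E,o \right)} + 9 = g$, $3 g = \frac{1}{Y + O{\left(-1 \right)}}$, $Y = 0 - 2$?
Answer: $\frac{91392}{13} \approx 7030.2$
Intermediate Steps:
$O{\left(V \right)} = \frac{1}{-5 + V}$
$Y = -2$ ($Y = 0 - 2 = -2$)
$C = -16$ ($C = -12 - 4 = -16$)
$g = - \frac{2}{13}$ ($g = \frac{1}{3 \left(-2 + \frac{1}{-5 - 1}\right)} = \frac{1}{3 \left(-2 + \frac{1}{-6}\right)} = \frac{1}{3 \left(-2 - \frac{1}{6}\right)} = \frac{1}{3 \left(- \frac{13}{6}\right)} = \frac{1}{3} \left(- \frac{6}{13}\right) = - \frac{2}{13} \approx -0.15385$)
$J{\left(E,o \right)} = - \frac{119}{13}$ ($J{\left(E,o \right)} = -9 - \frac{2}{13} = - \frac{119}{13}$)
$- 32 J{\left(C,-6 \right)} 24 = \left(-32\right) \left(- \frac{119}{13}\right) 24 = \frac{3808}{13} \cdot 24 = \frac{91392}{13}$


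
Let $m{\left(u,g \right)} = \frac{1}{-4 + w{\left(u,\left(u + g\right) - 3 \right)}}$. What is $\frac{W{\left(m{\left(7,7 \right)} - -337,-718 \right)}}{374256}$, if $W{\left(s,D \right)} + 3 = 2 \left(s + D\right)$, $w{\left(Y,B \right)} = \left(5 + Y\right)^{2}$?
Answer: $- \frac{53549}{26197920} \approx -0.002044$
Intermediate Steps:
$m{\left(u,g \right)} = \frac{1}{-4 + \left(5 + u\right)^{2}}$
$W{\left(s,D \right)} = -3 + 2 D + 2 s$ ($W{\left(s,D \right)} = -3 + 2 \left(s + D\right) = -3 + 2 \left(D + s\right) = -3 + \left(2 D + 2 s\right) = -3 + 2 D + 2 s$)
$\frac{W{\left(m{\left(7,7 \right)} - -337,-718 \right)}}{374256} = \frac{-3 + 2 \left(-718\right) + 2 \left(\frac{1}{-4 + \left(5 + 7\right)^{2}} - -337\right)}{374256} = \left(-3 - 1436 + 2 \left(\frac{1}{-4 + 12^{2}} + 337\right)\right) \frac{1}{374256} = \left(-3 - 1436 + 2 \left(\frac{1}{-4 + 144} + 337\right)\right) \frac{1}{374256} = \left(-3 - 1436 + 2 \left(\frac{1}{140} + 337\right)\right) \frac{1}{374256} = \left(-3 - 1436 + 2 \cdot \frac{47181}{140}\right) \frac{1}{374256} = \left(-3 - 1436 + \frac{47181}{70}\right) \frac{1}{374256} = \left(- \frac{53549}{70}\right) \frac{1}{374256} = - \frac{53549}{26197920}$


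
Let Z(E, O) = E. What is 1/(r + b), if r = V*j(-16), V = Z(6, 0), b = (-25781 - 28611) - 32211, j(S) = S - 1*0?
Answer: -1/86699 ≈ -1.1534e-5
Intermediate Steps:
j(S) = S (j(S) = S + 0 = S)
b = -86603 (b = -54392 - 32211 = -86603)
V = 6
r = -96 (r = 6*(-16) = -96)
1/(r + b) = 1/(-96 - 86603) = 1/(-86699) = -1/86699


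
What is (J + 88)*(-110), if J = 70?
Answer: -17380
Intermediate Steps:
(J + 88)*(-110) = (70 + 88)*(-110) = 158*(-110) = -17380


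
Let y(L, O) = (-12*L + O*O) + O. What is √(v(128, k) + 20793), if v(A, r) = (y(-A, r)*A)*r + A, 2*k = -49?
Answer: 3*I*√733503 ≈ 2569.3*I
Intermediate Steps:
k = -49/2 (k = (½)*(-49) = -49/2 ≈ -24.500)
y(L, O) = O + O² - 12*L (y(L, O) = (-12*L + O²) + O = (O² - 12*L) + O = O + O² - 12*L)
v(A, r) = A + A*r*(r + r² + 12*A) (v(A, r) = ((r + r² - (-12)*A)*A)*r + A = ((r + r² + 12*A)*A)*r + A = (A*(r + r² + 12*A))*r + A = A*r*(r + r² + 12*A) + A = A + A*r*(r + r² + 12*A))
√(v(128, k) + 20793) = √(128*(1 - 49*(-49/2 + (-49/2)² + 12*128)/2) + 20793) = √(128*(1 - 49*(-49/2 + 2401/4 + 1536)/2) + 20793) = √(128*(1 - 49/2*8447/4) + 20793) = √(128*(1 - 413903/8) + 20793) = √(128*(-413895/8) + 20793) = √(-6622320 + 20793) = √(-6601527) = 3*I*√733503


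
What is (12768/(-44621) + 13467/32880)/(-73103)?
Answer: -60366389/35750741434480 ≈ -1.6885e-6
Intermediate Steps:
(12768/(-44621) + 13467/32880)/(-73103) = (12768*(-1/44621) + 13467*(1/32880))*(-1/73103) = (-12768/44621 + 4489/10960)*(-1/73103) = (60366389/489046160)*(-1/73103) = -60366389/35750741434480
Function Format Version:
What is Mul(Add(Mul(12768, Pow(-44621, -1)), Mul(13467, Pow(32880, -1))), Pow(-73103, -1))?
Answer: Rational(-60366389, 35750741434480) ≈ -1.6885e-6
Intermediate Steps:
Mul(Add(Mul(12768, Pow(-44621, -1)), Mul(13467, Pow(32880, -1))), Pow(-73103, -1)) = Mul(Add(Mul(12768, Rational(-1, 44621)), Mul(13467, Rational(1, 32880))), Rational(-1, 73103)) = Mul(Add(Rational(-12768, 44621), Rational(4489, 10960)), Rational(-1, 73103)) = Mul(Rational(60366389, 489046160), Rational(-1, 73103)) = Rational(-60366389, 35750741434480)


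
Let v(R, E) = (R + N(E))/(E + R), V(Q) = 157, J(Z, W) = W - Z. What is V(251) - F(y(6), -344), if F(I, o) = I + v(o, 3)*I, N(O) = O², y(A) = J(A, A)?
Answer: 157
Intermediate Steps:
y(A) = 0 (y(A) = A - A = 0)
v(R, E) = (R + E²)/(E + R)
F(I, o) = I + I*(9 + o)/(3 + o) (F(I, o) = I + ((o + 3²)/(3 + o))*I = I + ((o + 9)/(3 + o))*I = I + ((9 + o)/(3 + o))*I = I + I*(9 + o)/(3 + o))
V(251) - F(y(6), -344) = 157 - 2*0*(6 - 344)/(3 - 344) = 157 - 2*0*(-338)/(-341) = 157 - 2*0*(-1)*(-338)/341 = 157 - 1*0 = 157 + 0 = 157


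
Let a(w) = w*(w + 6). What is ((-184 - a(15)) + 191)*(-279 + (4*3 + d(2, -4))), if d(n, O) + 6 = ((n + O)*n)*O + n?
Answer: 78540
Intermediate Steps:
a(w) = w*(6 + w)
d(n, O) = -6 + n + O*n*(O + n) (d(n, O) = -6 + (((n + O)*n)*O + n) = -6 + (((O + n)*n)*O + n) = -6 + ((n*(O + n))*O + n) = -6 + (O*n*(O + n) + n) = -6 + (n + O*n*(O + n)) = -6 + n + O*n*(O + n))
((-184 - a(15)) + 191)*(-279 + (4*3 + d(2, -4))) = ((-184 - 15*(6 + 15)) + 191)*(-279 + (4*3 + (-6 + 2 - 4*2**2 + 2*(-4)**2))) = ((-184 - 15*21) + 191)*(-279 + (12 + (-6 + 2 - 4*4 + 2*16))) = ((-184 - 1*315) + 191)*(-279 + (12 + (-6 + 2 - 16 + 32))) = ((-184 - 315) + 191)*(-279 + (12 + 12)) = (-499 + 191)*(-279 + 24) = -308*(-255) = 78540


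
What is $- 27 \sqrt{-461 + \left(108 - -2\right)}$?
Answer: $- 81 i \sqrt{39} \approx - 505.84 i$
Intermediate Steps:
$- 27 \sqrt{-461 + \left(108 - -2\right)} = - 27 \sqrt{-461 + \left(108 + 2\right)} = - 27 \sqrt{-461 + 110} = - 27 \sqrt{-351} = - 27 \cdot 3 i \sqrt{39} = - 81 i \sqrt{39}$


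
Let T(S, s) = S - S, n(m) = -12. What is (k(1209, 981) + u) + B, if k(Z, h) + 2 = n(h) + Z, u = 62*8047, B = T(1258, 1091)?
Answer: 500109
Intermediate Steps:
T(S, s) = 0
B = 0
u = 498914
k(Z, h) = -14 + Z (k(Z, h) = -2 + (-12 + Z) = -14 + Z)
(k(1209, 981) + u) + B = ((-14 + 1209) + 498914) + 0 = (1195 + 498914) + 0 = 500109 + 0 = 500109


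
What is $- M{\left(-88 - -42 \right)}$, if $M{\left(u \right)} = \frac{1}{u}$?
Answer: $\frac{1}{46} \approx 0.021739$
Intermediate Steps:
$- M{\left(-88 - -42 \right)} = - \frac{1}{-88 - -42} = - \frac{1}{-88 + 42} = - \frac{1}{-46} = \left(-1\right) \left(- \frac{1}{46}\right) = \frac{1}{46}$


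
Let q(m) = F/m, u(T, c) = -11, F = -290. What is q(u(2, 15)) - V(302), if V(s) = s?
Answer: -3032/11 ≈ -275.64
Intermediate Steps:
q(m) = -290/m
q(u(2, 15)) - V(302) = -290/(-11) - 1*302 = -290*(-1/11) - 302 = 290/11 - 302 = -3032/11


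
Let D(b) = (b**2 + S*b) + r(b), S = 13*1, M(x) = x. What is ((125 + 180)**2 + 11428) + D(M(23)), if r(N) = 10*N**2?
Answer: 110571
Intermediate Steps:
S = 13
D(b) = 11*b**2 + 13*b (D(b) = (b**2 + 13*b) + 10*b**2 = 11*b**2 + 13*b)
((125 + 180)**2 + 11428) + D(M(23)) = ((125 + 180)**2 + 11428) + 23*(13 + 11*23) = (305**2 + 11428) + 23*(13 + 253) = (93025 + 11428) + 23*266 = 104453 + 6118 = 110571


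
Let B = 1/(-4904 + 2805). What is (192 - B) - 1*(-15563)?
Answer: 33069746/2099 ≈ 15755.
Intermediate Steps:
B = -1/2099 (B = 1/(-2099) = -1/2099 ≈ -0.00047642)
(192 - B) - 1*(-15563) = (192 - 1*(-1/2099)) - 1*(-15563) = (192 + 1/2099) + 15563 = 403009/2099 + 15563 = 33069746/2099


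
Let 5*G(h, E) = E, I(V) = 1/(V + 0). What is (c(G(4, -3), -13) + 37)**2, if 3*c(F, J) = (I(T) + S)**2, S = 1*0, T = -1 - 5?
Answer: 15976009/11664 ≈ 1369.7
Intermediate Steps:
T = -6
I(V) = 1/V
S = 0
G(h, E) = E/5
c(F, J) = 1/108 (c(F, J) = (1/(-6) + 0)**2/3 = (-1/6 + 0)**2/3 = (-1/6)**2/3 = (1/3)*(1/36) = 1/108)
(c(G(4, -3), -13) + 37)**2 = (1/108 + 37)**2 = (3997/108)**2 = 15976009/11664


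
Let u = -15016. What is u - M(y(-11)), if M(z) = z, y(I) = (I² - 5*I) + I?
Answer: -15181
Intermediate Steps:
y(I) = I² - 4*I
u - M(y(-11)) = -15016 - (-11)*(-4 - 11) = -15016 - (-11)*(-15) = -15016 - 1*165 = -15016 - 165 = -15181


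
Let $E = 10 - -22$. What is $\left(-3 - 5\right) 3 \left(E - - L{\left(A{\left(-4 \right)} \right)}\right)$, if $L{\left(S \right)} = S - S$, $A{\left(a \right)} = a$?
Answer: $-768$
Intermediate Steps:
$E = 32$ ($E = 10 + 22 = 32$)
$L{\left(S \right)} = 0$
$\left(-3 - 5\right) 3 \left(E - - L{\left(A{\left(-4 \right)} \right)}\right) = \left(-3 - 5\right) 3 \left(32 + \left(0 - 0\right)\right) = \left(-8\right) 3 \left(32 + \left(0 + 0\right)\right) = - 24 \left(32 + 0\right) = \left(-24\right) 32 = -768$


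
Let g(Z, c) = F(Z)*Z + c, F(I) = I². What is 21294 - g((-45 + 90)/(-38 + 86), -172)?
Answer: 87921361/4096 ≈ 21465.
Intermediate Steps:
g(Z, c) = c + Z³ (g(Z, c) = Z²*Z + c = Z³ + c = c + Z³)
21294 - g((-45 + 90)/(-38 + 86), -172) = 21294 - (-172 + ((-45 + 90)/(-38 + 86))³) = 21294 - (-172 + (45/48)³) = 21294 - (-172 + (45*(1/48))³) = 21294 - (-172 + (15/16)³) = 21294 - (-172 + 3375/4096) = 21294 - 1*(-701137/4096) = 21294 + 701137/4096 = 87921361/4096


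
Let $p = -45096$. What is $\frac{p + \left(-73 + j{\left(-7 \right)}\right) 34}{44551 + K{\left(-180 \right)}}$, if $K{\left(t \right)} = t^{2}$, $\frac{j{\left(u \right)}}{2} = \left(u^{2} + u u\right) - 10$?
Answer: $- \frac{5942}{10993} \approx -0.54053$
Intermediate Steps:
$j{\left(u \right)} = -20 + 4 u^{2}$ ($j{\left(u \right)} = 2 \left(\left(u^{2} + u u\right) - 10\right) = 2 \left(\left(u^{2} + u^{2}\right) - 10\right) = 2 \left(2 u^{2} - 10\right) = 2 \left(-10 + 2 u^{2}\right) = -20 + 4 u^{2}$)
$\frac{p + \left(-73 + j{\left(-7 \right)}\right) 34}{44551 + K{\left(-180 \right)}} = \frac{-45096 + \left(-73 - \left(20 - 4 \left(-7\right)^{2}\right)\right) 34}{44551 + \left(-180\right)^{2}} = \frac{-45096 + \left(-73 + \left(-20 + 4 \cdot 49\right)\right) 34}{44551 + 32400} = \frac{-45096 + \left(-73 + \left(-20 + 196\right)\right) 34}{76951} = \left(-45096 + \left(-73 + 176\right) 34\right) \frac{1}{76951} = \left(-45096 + 103 \cdot 34\right) \frac{1}{76951} = \left(-45096 + 3502\right) \frac{1}{76951} = \left(-41594\right) \frac{1}{76951} = - \frac{5942}{10993}$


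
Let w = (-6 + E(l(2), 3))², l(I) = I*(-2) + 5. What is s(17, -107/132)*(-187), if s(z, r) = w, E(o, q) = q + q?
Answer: 0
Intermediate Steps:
l(I) = 5 - 2*I (l(I) = -2*I + 5 = 5 - 2*I)
E(o, q) = 2*q
w = 0 (w = (-6 + 2*3)² = (-6 + 6)² = 0² = 0)
s(z, r) = 0
s(17, -107/132)*(-187) = 0*(-187) = 0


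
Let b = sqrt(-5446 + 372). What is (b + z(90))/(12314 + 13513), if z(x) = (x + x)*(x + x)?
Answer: 10800/8609 + I*sqrt(5074)/25827 ≈ 1.2545 + 0.002758*I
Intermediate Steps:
z(x) = 4*x**2 (z(x) = (2*x)*(2*x) = 4*x**2)
b = I*sqrt(5074) (b = sqrt(-5074) = I*sqrt(5074) ≈ 71.232*I)
(b + z(90))/(12314 + 13513) = (I*sqrt(5074) + 4*90**2)/(12314 + 13513) = (I*sqrt(5074) + 4*8100)/25827 = (I*sqrt(5074) + 32400)*(1/25827) = (32400 + I*sqrt(5074))*(1/25827) = 10800/8609 + I*sqrt(5074)/25827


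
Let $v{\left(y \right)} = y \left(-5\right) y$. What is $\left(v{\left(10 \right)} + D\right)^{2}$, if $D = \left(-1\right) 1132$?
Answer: $2663424$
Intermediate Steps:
$v{\left(y \right)} = - 5 y^{2}$ ($v{\left(y \right)} = - 5 y y = - 5 y^{2}$)
$D = -1132$
$\left(v{\left(10 \right)} + D\right)^{2} = \left(- 5 \cdot 10^{2} - 1132\right)^{2} = \left(\left(-5\right) 100 - 1132\right)^{2} = \left(-500 - 1132\right)^{2} = \left(-1632\right)^{2} = 2663424$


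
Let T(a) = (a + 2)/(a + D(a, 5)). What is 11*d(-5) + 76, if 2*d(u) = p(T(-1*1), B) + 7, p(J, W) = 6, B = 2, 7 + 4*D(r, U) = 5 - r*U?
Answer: 295/2 ≈ 147.50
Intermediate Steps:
D(r, U) = -1/2 - U*r/4 (D(r, U) = -7/4 + (5 - r*U)/4 = -7/4 + (5 - U*r)/4 = -7/4 + (5/4 - U*r/4) = -1/2 - U*r/4)
T(a) = (2 + a)/(-1/2 - a/4) (T(a) = (a + 2)/(a + (-1/2 - 1/4*5*a)) = (2 + a)/(a + (-1/2 - 5*a/4)) = (2 + a)/(-1/2 - a/4))
d(u) = 13/2 (d(u) = (6 + 7)/2 = (1/2)*13 = 13/2)
11*d(-5) + 76 = 11*(13/2) + 76 = 143/2 + 76 = 295/2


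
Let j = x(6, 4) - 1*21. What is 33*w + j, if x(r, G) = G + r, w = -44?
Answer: -1463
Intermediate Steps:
j = -11 (j = (4 + 6) - 1*21 = 10 - 21 = -11)
33*w + j = 33*(-44) - 11 = -1452 - 11 = -1463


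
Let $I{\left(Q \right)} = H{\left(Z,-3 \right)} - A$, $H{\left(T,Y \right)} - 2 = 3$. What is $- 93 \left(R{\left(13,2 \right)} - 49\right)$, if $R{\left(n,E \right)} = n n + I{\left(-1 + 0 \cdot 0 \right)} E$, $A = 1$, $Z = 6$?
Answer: $-11904$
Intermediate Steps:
$H{\left(T,Y \right)} = 5$ ($H{\left(T,Y \right)} = 2 + 3 = 5$)
$I{\left(Q \right)} = 4$ ($I{\left(Q \right)} = 5 - 1 = 4$)
$R{\left(n,E \right)} = n^{2} + 4 E$ ($R{\left(n,E \right)} = n n + 4 E = n^{2} + 4 E$)
$- 93 \left(R{\left(13,2 \right)} - 49\right) = - 93 \left(\left(13^{2} + 4 \cdot 2\right) - 49\right) = - 93 \left(\left(169 + 8\right) - 49\right) = - 93 \left(177 - 49\right) = \left(-93\right) 128 = -11904$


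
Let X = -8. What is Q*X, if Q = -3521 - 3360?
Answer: 55048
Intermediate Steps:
Q = -6881
Q*X = -6881*(-8) = 55048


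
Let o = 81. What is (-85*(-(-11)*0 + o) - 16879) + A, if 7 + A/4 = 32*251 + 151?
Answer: 8940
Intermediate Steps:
A = 32704 (A = -28 + 4*(32*251 + 151) = -28 + 4*(8032 + 151) = -28 + 4*8183 = -28 + 32732 = 32704)
(-85*(-(-11)*0 + o) - 16879) + A = (-85*(-(-11)*0 + 81) - 16879) + 32704 = (-85*(-11*0 + 81) - 16879) + 32704 = (-85*(0 + 81) - 16879) + 32704 = (-85*81 - 16879) + 32704 = (-6885 - 16879) + 32704 = -23764 + 32704 = 8940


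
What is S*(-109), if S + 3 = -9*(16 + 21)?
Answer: 36624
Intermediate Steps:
S = -336 (S = -3 - 9*(16 + 21) = -3 - 9*37 = -3 - 333 = -336)
S*(-109) = -336*(-109) = 36624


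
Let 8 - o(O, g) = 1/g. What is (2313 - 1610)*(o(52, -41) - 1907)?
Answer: -54734174/41 ≈ -1.3350e+6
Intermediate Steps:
o(O, g) = 8 - 1/g
(2313 - 1610)*(o(52, -41) - 1907) = (2313 - 1610)*((8 - 1/(-41)) - 1907) = 703*((8 - 1*(-1/41)) - 1907) = 703*((8 + 1/41) - 1907) = 703*(329/41 - 1907) = 703*(-77858/41) = -54734174/41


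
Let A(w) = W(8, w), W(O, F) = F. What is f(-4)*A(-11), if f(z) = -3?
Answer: 33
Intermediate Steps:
A(w) = w
f(-4)*A(-11) = -3*(-11) = 33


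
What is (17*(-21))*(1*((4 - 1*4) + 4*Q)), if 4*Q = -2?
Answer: 714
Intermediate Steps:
Q = -½ (Q = (¼)*(-2) = -½ ≈ -0.50000)
(17*(-21))*(1*((4 - 1*4) + 4*Q)) = (17*(-21))*(1*((4 - 1*4) + 4*(-½))) = -357*((4 - 4) - 2) = -357*(0 - 2) = -357*(-2) = 714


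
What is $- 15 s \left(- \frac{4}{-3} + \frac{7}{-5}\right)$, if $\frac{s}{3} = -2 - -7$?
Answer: $15$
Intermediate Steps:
$s = 15$ ($s = 3 \left(-2 - -7\right) = 3 \left(-2 + 7\right) = 3 \cdot 5 = 15$)
$- 15 s \left(- \frac{4}{-3} + \frac{7}{-5}\right) = \left(-15\right) 15 \left(- \frac{4}{-3} + \frac{7}{-5}\right) = - 225 \left(\left(-4\right) \left(- \frac{1}{3}\right) + 7 \left(- \frac{1}{5}\right)\right) = - 225 \left(\frac{4}{3} - \frac{7}{5}\right) = \left(-225\right) \left(- \frac{1}{15}\right) = 15$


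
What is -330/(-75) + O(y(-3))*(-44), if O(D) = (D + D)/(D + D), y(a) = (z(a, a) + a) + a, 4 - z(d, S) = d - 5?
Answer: -198/5 ≈ -39.600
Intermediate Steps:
z(d, S) = 9 - d (z(d, S) = 4 - (d - 5) = 4 - (-5 + d) = 4 + (5 - d) = 9 - d)
y(a) = 9 + a (y(a) = ((9 - a) + a) + a = 9 + a)
O(D) = 1 (O(D) = (2*D)/((2*D)) = (2*D)*(1/(2*D)) = 1)
-330/(-75) + O(y(-3))*(-44) = -330/(-75) + 1*(-44) = -330*(-1/75) - 44 = 22/5 - 44 = -198/5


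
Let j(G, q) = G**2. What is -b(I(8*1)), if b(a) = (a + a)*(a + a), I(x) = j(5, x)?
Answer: -2500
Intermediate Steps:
I(x) = 25 (I(x) = 5**2 = 25)
b(a) = 4*a**2 (b(a) = (2*a)*(2*a) = 4*a**2)
-b(I(8*1)) = -4*25**2 = -4*625 = -1*2500 = -2500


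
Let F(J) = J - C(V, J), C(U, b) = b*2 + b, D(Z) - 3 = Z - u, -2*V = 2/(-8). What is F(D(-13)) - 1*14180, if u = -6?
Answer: -14172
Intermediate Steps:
V = ⅛ (V = -1/(-8) = -(-1)/8 = -½*(-¼) = ⅛ ≈ 0.12500)
D(Z) = 9 + Z (D(Z) = 3 + (Z - 1*(-6)) = 3 + (Z + 6) = 3 + (6 + Z) = 9 + Z)
C(U, b) = 3*b (C(U, b) = 2*b + b = 3*b)
F(J) = -2*J (F(J) = J - 3*J = -2*J)
F(D(-13)) - 1*14180 = -2*(9 - 13) - 1*14180 = -2*(-4) - 14180 = 8 - 14180 = -14172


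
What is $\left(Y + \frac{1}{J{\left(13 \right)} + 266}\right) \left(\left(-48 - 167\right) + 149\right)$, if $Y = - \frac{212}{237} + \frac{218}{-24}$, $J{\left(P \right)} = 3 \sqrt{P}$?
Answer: $\frac{7347143463}{11160962} + \frac{198 \sqrt{13}}{70639} \approx 658.3$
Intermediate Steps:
$Y = - \frac{3153}{316}$ ($Y = \left(-212\right) \frac{1}{237} + 218 \left(- \frac{1}{24}\right) = - \frac{212}{237} - \frac{109}{12} = - \frac{3153}{316} \approx -9.9778$)
$\left(Y + \frac{1}{J{\left(13 \right)} + 266}\right) \left(\left(-48 - 167\right) + 149\right) = \left(- \frac{3153}{316} + \frac{1}{3 \sqrt{13} + 266}\right) \left(\left(-48 - 167\right) + 149\right) = \left(- \frac{3153}{316} + \frac{1}{266 + 3 \sqrt{13}}\right) \left(-215 + 149\right) = \left(- \frac{3153}{316} + \frac{1}{266 + 3 \sqrt{13}}\right) \left(-66\right) = \frac{104049}{158} - \frac{66}{266 + 3 \sqrt{13}}$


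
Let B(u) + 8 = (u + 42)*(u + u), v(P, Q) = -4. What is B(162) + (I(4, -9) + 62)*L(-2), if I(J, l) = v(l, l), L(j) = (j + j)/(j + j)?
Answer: 66146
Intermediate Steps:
L(j) = 1 (L(j) = (2*j)/((2*j)) = (2*j)*(1/(2*j)) = 1)
I(J, l) = -4
B(u) = -8 + 2*u*(42 + u) (B(u) = -8 + (u + 42)*(u + u) = -8 + (42 + u)*(2*u) = -8 + 2*u*(42 + u))
B(162) + (I(4, -9) + 62)*L(-2) = (-8 + 2*162² + 84*162) + (-4 + 62)*1 = (-8 + 2*26244 + 13608) + 58*1 = (-8 + 52488 + 13608) + 58 = 66088 + 58 = 66146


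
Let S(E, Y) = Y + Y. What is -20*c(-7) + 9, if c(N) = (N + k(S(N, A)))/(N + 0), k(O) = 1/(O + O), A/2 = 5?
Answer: -153/14 ≈ -10.929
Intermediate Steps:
A = 10 (A = 2*5 = 10)
S(E, Y) = 2*Y
k(O) = 1/(2*O)
c(N) = (1/40 + N)/N (c(N) = (N + 1/(2*((2*10))))/(N + 0) = (N + (½)/20)/N = (N + (½)*(1/20))/N = (N + 1/40)/N = (1/40 + N)/N)
-20*c(-7) + 9 = -20*(1/40 - 7)/(-7) + 9 = -(-20)*(-279)/(7*40) + 9 = -20*279/280 + 9 = -279/14 + 9 = -153/14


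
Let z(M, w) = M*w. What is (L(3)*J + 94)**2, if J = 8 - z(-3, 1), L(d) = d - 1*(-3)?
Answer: 25600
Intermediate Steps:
L(d) = 3 + d (L(d) = d + 3 = 3 + d)
J = 11 (J = 8 - (-3) = 8 - 1*(-3) = 8 + 3 = 11)
(L(3)*J + 94)**2 = ((3 + 3)*11 + 94)**2 = (6*11 + 94)**2 = (66 + 94)**2 = 160**2 = 25600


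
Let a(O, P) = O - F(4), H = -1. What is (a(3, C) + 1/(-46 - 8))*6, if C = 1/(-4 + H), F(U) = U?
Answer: -55/9 ≈ -6.1111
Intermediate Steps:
C = -⅕ (C = 1/(-4 - 1) = 1/(-5) = -⅕ ≈ -0.20000)
a(O, P) = -4 + O (a(O, P) = O - 1*4 = O - 4 = -4 + O)
(a(3, C) + 1/(-46 - 8))*6 = ((-4 + 3) + 1/(-46 - 8))*6 = (-1 + 1/(-54))*6 = (-1 - 1/54)*6 = -55/54*6 = -55/9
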